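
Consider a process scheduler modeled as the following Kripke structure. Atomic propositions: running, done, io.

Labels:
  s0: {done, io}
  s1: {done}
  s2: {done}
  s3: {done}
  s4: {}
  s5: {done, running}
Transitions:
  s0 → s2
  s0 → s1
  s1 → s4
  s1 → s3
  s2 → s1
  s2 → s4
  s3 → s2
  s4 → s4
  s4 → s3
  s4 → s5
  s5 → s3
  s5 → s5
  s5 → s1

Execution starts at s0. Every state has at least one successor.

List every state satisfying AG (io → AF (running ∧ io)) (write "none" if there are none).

States satisfying io → AF (running ∧ io): {s1, s2, s3, s4, s5}.
States satisfying AG (io → AF (running ∧ io)): {s1, s2, s3, s4, s5}.

{s1, s2, s3, s4, s5}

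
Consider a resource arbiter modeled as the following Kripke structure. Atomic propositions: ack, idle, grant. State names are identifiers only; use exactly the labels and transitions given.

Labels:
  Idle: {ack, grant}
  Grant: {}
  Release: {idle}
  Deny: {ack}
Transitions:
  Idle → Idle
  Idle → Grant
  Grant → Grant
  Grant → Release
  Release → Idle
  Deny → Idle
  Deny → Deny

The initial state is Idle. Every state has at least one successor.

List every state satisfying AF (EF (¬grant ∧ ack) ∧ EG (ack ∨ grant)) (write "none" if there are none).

{Deny}

States satisfying EF (¬grant ∧ ack) ∧ EG (ack ∨ grant): {Deny}.
States satisfying AF (EF (¬grant ∧ ack) ∧ EG (ack ∨ grant)): {Deny}.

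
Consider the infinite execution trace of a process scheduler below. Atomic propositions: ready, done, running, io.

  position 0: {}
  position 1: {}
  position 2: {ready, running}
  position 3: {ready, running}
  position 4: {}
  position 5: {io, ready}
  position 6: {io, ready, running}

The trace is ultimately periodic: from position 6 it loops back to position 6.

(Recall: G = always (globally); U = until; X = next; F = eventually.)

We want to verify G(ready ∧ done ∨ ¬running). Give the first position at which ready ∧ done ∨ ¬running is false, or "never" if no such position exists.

Check ready ∧ done ∨ ¬running at each position in order: 0 ✓, 1 ✓.
At position 2 the labels are {ready, running}, so ready ∧ done ∨ ¬running is false there. This is the first violation.

2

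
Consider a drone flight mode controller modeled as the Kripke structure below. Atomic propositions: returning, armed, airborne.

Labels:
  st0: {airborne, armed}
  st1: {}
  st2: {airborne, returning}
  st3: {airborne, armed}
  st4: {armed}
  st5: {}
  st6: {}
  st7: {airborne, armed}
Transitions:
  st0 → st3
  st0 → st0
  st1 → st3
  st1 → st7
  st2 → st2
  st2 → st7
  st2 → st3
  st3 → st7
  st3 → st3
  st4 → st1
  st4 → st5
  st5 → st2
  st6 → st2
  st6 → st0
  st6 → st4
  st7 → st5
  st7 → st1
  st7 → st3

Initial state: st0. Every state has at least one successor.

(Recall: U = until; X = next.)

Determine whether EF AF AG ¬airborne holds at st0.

Does not hold

States satisfying AF AG ¬airborne: ∅.
States satisfying EF AF AG ¬airborne: ∅.
No suitable path/successor from st0 witnesses the formula.
st0 ∉ Sat(EF AF AG ¬airborne).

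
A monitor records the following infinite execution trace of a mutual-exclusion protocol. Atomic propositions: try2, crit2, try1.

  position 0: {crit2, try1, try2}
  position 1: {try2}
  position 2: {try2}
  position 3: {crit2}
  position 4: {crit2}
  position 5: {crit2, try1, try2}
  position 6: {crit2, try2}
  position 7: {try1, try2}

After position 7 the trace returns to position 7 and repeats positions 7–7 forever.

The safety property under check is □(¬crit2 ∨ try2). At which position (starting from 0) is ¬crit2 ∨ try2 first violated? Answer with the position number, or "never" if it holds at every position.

Check ¬crit2 ∨ try2 at each position in order: 0 ✓, 1 ✓, 2 ✓.
At position 3 the labels are {crit2}, so ¬crit2 ∨ try2 is false there. This is the first violation.

3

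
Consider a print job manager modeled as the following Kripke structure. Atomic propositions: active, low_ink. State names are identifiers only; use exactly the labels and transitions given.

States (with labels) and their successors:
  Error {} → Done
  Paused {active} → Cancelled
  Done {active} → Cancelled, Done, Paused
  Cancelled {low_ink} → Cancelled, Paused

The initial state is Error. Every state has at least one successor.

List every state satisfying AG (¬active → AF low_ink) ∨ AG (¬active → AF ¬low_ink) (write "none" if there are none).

{Paused, Done, Cancelled}

States satisfying ¬active → AF low_ink: {Paused, Done, Cancelled}.
States satisfying AG (¬active → AF low_ink): {Paused, Done, Cancelled}.
States satisfying ¬active → AF ¬low_ink: {Error, Paused, Done}.
States satisfying AG (¬active → AF ¬low_ink): ∅.
States satisfying AG (¬active → AF low_ink) ∨ AG (¬active → AF ¬low_ink): {Paused, Done, Cancelled}.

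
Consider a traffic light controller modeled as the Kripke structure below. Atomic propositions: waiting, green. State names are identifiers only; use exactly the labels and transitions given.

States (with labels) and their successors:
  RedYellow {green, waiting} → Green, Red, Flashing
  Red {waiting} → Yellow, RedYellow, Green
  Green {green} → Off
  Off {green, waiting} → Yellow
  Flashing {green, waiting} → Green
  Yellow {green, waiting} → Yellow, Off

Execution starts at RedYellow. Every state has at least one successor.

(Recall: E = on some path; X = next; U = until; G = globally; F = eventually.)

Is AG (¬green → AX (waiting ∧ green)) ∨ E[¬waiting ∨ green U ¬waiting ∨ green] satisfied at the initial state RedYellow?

Satisfied

States satisfying ¬green → AX (waiting ∧ green): {RedYellow, Green, Off, Flashing, Yellow}.
States satisfying AG (¬green → AX (waiting ∧ green)): {Green, Off, Flashing, Yellow}.
States satisfying ¬waiting ∨ green: {RedYellow, Green, Off, Flashing, Yellow}.
States satisfying E[¬waiting ∨ green U ¬waiting ∨ green]: {RedYellow, Green, Off, Flashing, Yellow}.
States satisfying AG (¬green → AX (waiting ∧ green)) ∨ E[¬waiting ∨ green U ¬waiting ∨ green]: {RedYellow, Green, Off, Flashing, Yellow}.
RedYellow ∈ Sat(AG (¬green → AX (waiting ∧ green)) ∨ E[¬waiting ∨ green U ¬waiting ∨ green]).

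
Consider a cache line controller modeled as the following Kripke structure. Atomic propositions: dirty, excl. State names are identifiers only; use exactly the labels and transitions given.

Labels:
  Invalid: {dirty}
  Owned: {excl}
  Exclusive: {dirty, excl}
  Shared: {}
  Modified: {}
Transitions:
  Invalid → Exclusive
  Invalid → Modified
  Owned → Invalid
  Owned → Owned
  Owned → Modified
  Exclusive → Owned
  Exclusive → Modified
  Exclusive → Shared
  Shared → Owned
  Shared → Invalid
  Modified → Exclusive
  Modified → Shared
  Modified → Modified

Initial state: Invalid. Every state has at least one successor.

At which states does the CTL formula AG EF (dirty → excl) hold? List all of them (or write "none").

{Invalid, Owned, Exclusive, Shared, Modified}

States satisfying EF (dirty → excl): {Invalid, Owned, Exclusive, Shared, Modified}.
States satisfying AG EF (dirty → excl): {Invalid, Owned, Exclusive, Shared, Modified}.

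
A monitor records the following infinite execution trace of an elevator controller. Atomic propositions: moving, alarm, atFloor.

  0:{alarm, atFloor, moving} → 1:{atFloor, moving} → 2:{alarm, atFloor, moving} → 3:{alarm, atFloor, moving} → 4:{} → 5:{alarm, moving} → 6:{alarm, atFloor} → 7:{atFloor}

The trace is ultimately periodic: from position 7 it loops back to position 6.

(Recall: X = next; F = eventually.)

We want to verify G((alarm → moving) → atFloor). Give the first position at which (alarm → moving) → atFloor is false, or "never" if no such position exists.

4

Check (alarm → moving) → atFloor at each position in order: 0 ✓, 1 ✓, 2 ✓, 3 ✓.
At position 4 the labels are {}, so (alarm → moving) → atFloor is false there. This is the first violation.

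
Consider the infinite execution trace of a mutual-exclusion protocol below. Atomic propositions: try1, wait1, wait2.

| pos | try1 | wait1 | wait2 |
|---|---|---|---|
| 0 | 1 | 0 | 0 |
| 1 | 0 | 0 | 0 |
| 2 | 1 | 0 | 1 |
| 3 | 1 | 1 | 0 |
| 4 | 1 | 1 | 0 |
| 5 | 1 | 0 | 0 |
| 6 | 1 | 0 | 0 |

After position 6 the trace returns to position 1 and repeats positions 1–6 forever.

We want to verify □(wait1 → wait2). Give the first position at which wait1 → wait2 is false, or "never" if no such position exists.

Check wait1 → wait2 at each position in order: 0 ✓, 1 ✓, 2 ✓.
At position 3 the labels are {try1, wait1}, so wait1 → wait2 is false there. This is the first violation.

3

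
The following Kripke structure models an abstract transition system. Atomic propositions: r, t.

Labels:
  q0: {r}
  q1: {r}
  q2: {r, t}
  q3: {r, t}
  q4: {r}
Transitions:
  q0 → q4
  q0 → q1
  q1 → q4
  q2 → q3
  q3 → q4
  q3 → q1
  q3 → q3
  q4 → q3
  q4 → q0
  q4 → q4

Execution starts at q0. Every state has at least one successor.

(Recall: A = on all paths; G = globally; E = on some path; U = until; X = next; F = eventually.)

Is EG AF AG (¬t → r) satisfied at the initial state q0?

Satisfied

States satisfying AF AG (¬t → r): {q0, q1, q2, q3, q4}.
States satisfying EG AF AG (¬t → r): {q0, q1, q2, q3, q4}.
q0 ∈ Sat(EG AF AG (¬t → r)).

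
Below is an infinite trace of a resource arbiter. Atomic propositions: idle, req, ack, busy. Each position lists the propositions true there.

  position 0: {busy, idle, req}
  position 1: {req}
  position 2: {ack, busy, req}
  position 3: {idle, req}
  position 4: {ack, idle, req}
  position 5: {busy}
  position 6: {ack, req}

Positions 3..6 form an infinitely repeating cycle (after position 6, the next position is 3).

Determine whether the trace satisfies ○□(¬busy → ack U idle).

The position after 0 is 1; □(¬busy → ack U idle) is false there.

Does not hold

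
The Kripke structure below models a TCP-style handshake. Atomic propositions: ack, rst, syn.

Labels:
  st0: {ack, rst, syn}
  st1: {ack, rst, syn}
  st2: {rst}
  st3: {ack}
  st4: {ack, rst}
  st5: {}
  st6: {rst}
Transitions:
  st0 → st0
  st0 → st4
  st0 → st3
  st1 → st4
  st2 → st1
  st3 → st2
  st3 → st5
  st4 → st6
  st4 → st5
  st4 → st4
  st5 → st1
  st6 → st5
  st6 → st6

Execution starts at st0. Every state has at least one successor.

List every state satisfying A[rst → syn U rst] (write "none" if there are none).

States satisfying rst → syn: {st0, st1, st3, st5}.
States satisfying rst: {st0, st1, st2, st4, st6}.
States satisfying A[rst → syn U rst]: {st0, st1, st2, st3, st4, st5, st6}.

{st0, st1, st2, st3, st4, st5, st6}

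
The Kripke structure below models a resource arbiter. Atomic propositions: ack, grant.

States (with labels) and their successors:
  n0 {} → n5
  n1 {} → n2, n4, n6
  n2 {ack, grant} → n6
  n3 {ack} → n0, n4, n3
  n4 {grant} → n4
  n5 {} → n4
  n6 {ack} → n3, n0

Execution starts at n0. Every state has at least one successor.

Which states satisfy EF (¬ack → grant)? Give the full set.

{n0, n1, n2, n3, n4, n5, n6}

States satisfying ¬ack → grant: {n2, n3, n4, n6}.
States satisfying EF (¬ack → grant): {n0, n1, n2, n3, n4, n5, n6}.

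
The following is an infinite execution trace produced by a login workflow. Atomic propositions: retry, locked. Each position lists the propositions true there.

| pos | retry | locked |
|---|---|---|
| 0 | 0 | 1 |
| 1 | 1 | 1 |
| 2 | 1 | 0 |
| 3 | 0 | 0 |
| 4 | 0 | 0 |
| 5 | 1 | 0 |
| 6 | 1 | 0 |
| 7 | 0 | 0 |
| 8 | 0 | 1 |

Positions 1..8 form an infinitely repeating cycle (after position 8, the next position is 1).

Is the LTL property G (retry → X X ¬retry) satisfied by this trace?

Holds

retry → X X ¬retry holds at every position 0..8, and those are all positions ever visited, so G (retry → X X ¬retry) holds.
Positions where retry holds: 1, 2, 5, 6.
Check X X ¬retry at each: 1→ok, 2→ok, 5→ok, 6→ok.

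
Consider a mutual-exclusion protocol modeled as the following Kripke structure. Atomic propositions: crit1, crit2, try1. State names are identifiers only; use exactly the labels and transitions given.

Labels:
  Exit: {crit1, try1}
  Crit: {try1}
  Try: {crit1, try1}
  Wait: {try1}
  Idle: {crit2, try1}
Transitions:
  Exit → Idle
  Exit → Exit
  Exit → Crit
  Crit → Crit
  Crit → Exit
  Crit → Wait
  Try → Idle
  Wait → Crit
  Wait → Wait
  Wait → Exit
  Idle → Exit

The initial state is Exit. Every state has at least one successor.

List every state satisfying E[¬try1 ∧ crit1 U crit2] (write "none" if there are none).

States satisfying ¬try1 ∧ crit1: ∅.
States satisfying crit2: {Idle}.
States satisfying E[¬try1 ∧ crit1 U crit2]: {Idle}.

{Idle}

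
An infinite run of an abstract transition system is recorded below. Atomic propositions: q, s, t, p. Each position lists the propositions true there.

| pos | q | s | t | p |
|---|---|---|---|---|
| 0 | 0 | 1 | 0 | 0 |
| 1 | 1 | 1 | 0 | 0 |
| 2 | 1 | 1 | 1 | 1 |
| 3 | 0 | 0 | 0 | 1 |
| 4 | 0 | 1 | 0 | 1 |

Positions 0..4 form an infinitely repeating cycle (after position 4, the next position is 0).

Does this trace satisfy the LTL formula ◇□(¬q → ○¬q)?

□(¬q → ○¬q) is false at every position 0..4, so it never becomes true and ◇□(¬q → ○¬q) fails.

No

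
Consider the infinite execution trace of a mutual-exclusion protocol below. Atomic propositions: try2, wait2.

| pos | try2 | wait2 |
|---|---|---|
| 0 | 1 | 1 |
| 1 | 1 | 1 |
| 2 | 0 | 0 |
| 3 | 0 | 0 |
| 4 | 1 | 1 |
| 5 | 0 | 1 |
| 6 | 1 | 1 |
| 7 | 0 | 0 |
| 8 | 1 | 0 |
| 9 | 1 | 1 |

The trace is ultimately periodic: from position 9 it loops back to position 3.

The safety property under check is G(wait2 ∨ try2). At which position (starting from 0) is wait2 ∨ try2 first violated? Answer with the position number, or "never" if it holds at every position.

2

Check wait2 ∨ try2 at each position in order: 0 ✓, 1 ✓.
At position 2 the labels are {}, so wait2 ∨ try2 is false there. This is the first violation.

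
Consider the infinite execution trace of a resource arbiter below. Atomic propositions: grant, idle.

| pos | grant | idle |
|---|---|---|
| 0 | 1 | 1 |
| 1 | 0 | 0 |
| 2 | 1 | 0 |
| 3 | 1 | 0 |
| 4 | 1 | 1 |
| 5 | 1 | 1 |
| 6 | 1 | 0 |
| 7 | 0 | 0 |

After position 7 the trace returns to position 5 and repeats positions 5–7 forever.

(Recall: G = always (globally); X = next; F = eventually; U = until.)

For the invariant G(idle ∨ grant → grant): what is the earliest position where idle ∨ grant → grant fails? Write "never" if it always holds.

never

idle ∨ grant → grant holds at every position 0..7, and those are all the positions the trace ever visits, so the invariant G(idle ∨ grant → grant) is never violated.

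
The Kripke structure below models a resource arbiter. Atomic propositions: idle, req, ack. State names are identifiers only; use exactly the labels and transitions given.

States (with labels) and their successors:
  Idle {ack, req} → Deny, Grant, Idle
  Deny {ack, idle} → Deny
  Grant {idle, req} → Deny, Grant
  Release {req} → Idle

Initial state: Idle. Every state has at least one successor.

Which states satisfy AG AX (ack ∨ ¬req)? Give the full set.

States satisfying AX (ack ∨ ¬req): {Deny, Release}.
States satisfying AG AX (ack ∨ ¬req): {Deny}.

{Deny}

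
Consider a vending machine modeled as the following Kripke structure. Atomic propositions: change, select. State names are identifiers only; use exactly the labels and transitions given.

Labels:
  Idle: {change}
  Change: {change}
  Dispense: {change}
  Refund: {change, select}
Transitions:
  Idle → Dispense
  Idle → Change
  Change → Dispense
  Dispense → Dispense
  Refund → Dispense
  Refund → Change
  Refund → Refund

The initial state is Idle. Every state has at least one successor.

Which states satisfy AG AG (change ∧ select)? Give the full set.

States satisfying AG (change ∧ select): ∅.
States satisfying AG AG (change ∧ select): ∅.

none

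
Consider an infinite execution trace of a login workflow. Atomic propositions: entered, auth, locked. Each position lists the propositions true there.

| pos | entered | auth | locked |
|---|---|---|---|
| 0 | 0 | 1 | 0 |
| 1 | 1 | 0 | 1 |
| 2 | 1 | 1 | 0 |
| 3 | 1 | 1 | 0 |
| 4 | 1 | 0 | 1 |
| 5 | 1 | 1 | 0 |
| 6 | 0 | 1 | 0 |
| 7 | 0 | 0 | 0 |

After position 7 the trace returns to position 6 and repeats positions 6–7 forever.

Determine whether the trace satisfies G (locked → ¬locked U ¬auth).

Yes

locked → ¬locked U ¬auth holds at every position 0..7, and those are all positions ever visited, so G (locked → ¬locked U ¬auth) holds.
Positions where locked holds: 1, 4.
Check ¬locked U ¬auth at each: 1→ok, 4→ok.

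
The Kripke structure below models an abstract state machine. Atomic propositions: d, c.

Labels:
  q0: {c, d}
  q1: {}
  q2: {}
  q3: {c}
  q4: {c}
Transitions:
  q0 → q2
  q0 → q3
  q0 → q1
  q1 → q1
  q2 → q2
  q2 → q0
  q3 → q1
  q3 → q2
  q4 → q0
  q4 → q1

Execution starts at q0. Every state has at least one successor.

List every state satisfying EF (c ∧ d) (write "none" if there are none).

States satisfying c ∧ d: {q0}.
States satisfying EF (c ∧ d): {q0, q2, q3, q4}.

{q0, q2, q3, q4}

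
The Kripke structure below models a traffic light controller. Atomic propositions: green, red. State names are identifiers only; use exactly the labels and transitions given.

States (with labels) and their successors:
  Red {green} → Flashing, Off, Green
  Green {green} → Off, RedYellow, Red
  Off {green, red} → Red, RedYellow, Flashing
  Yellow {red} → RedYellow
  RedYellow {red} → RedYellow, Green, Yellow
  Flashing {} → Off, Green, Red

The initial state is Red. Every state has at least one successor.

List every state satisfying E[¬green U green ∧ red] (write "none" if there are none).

States satisfying ¬green: {Yellow, RedYellow, Flashing}.
States satisfying green ∧ red: {Off}.
States satisfying E[¬green U green ∧ red]: {Off, Flashing}.

{Off, Flashing}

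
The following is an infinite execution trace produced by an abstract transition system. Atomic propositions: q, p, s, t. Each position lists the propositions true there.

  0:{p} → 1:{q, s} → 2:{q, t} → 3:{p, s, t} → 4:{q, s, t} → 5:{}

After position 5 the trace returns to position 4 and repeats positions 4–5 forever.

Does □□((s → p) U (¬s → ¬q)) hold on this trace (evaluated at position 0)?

□((s → p) U (¬s → ¬q)) holds at every position 0..5, and those are all positions ever visited, so □□((s → p) U (¬s → ¬q)) holds.

Holds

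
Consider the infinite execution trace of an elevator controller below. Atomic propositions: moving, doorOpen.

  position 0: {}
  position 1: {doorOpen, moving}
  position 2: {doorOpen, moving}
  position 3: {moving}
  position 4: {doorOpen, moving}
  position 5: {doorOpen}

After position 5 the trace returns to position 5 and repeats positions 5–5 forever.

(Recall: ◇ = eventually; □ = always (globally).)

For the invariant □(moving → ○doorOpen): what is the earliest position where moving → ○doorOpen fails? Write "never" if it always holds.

Check moving → ○doorOpen at each position in order: 0 ✓, 1 ✓.
At position 2 the labels are {doorOpen, moving} and the next position 3 has {moving}, so moving → ○doorOpen is false there. This is the first violation.

2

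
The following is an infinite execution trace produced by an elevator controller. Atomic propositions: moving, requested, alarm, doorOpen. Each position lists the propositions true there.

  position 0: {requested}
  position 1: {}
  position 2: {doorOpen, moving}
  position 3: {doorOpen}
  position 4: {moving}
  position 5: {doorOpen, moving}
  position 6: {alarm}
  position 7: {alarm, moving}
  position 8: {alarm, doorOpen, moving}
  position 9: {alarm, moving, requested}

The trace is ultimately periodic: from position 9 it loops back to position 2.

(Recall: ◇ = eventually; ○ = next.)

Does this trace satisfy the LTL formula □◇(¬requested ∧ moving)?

Holds

◇(¬requested ∧ moving) holds at every position 0..9, and those are all positions ever visited, so □◇(¬requested ∧ moving) holds.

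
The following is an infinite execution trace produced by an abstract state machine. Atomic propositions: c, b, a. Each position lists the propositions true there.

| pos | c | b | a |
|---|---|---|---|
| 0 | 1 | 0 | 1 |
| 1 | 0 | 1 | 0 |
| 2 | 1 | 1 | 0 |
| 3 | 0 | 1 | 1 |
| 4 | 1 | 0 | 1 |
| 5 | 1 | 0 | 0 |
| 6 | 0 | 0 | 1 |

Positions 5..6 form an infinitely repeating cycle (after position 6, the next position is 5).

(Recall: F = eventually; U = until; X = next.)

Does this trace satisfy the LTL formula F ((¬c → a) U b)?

(¬c → a) U b holds at position 0, which is reachable from 0, so F ((¬c → a) U b) holds.

Satisfied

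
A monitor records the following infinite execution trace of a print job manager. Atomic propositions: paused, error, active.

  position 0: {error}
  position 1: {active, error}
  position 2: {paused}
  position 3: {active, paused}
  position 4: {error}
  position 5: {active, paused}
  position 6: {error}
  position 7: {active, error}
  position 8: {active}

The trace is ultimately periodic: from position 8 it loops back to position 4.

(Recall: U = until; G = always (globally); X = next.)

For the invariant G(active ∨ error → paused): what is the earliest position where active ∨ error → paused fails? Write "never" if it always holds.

At position 0 the labels are {error}, so active ∨ error → paused is false there. This is the first violation.

0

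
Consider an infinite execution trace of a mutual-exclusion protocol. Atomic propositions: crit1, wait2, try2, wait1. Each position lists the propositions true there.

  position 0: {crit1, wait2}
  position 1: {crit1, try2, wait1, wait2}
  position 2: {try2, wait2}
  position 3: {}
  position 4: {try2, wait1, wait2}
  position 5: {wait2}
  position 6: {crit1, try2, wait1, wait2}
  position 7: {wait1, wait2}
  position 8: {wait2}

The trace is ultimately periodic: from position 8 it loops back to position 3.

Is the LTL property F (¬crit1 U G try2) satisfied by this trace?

¬crit1 U G try2 is false at every position 0..8, so it never becomes true and F (¬crit1 U G try2) fails.

Violated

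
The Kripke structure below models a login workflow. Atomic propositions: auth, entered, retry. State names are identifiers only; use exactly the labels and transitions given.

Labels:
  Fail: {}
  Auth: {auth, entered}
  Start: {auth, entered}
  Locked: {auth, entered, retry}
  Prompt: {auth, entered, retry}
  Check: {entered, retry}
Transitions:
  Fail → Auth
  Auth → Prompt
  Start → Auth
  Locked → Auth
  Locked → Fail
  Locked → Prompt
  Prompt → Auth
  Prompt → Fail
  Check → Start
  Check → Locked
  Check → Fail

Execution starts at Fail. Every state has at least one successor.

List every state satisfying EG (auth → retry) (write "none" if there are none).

States satisfying auth → retry: {Fail, Locked, Prompt, Check}.
States satisfying EG (auth → retry): ∅.

none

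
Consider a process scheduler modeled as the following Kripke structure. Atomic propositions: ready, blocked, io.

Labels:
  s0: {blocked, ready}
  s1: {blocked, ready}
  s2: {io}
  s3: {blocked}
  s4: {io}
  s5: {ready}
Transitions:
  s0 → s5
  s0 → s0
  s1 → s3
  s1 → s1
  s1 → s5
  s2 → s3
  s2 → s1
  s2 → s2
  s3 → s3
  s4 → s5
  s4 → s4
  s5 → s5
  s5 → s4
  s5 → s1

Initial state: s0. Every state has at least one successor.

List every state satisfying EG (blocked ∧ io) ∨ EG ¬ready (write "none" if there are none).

States satisfying blocked ∧ io: ∅.
States satisfying EG (blocked ∧ io): ∅.
States satisfying ¬ready: {s2, s3, s4}.
States satisfying EG ¬ready: {s2, s3, s4}.
States satisfying EG (blocked ∧ io) ∨ EG ¬ready: {s2, s3, s4}.

{s2, s3, s4}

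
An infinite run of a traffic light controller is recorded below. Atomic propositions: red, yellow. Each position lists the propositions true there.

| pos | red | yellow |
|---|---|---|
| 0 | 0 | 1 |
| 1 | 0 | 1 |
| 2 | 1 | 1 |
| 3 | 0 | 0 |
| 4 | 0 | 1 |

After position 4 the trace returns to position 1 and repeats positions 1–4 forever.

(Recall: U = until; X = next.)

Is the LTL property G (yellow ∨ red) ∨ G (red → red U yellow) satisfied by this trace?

Holds

yellow ∨ red must hold at every position from 0 onward. It fails at position 3, so G (yellow ∨ red) is false.
red → red U yellow holds at every position 0..4, and those are all positions ever visited, so G (red → red U yellow) holds.
Positions where red holds: 2.
Check red U yellow at each: 2→ok.
At position 0: G (yellow ∨ red) is false; G (red → red U yellow) is true; so G (yellow ∨ red) ∨ G (red → red U yellow) is true.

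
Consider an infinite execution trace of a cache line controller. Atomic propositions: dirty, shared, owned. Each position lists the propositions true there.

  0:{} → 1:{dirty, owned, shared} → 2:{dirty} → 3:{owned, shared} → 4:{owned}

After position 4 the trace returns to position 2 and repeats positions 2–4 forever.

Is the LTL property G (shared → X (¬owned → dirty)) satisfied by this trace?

shared → X (¬owned → dirty) holds at every position 0..4, and those are all positions ever visited, so G (shared → X (¬owned → dirty)) holds.
Positions where shared holds: 1, 3.
Check X (¬owned → dirty) at each: 1→ok, 3→ok.

Holds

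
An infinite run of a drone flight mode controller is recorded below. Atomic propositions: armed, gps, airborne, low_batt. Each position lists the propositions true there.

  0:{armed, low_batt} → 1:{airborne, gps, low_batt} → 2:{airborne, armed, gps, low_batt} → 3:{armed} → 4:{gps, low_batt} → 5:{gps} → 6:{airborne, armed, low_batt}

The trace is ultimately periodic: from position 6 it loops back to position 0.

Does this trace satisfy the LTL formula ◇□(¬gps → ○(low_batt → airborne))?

No

□(¬gps → ○(low_batt → airborne)) is false at every position 0..6, so it never becomes true and ◇□(¬gps → ○(low_batt → airborne)) fails.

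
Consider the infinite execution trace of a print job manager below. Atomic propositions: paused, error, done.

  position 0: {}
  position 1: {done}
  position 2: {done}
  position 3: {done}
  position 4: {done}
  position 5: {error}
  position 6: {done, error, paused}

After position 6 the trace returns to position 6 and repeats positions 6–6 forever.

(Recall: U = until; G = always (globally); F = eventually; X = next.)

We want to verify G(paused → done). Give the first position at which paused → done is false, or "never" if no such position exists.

paused → done holds at every position 0..6, and those are all the positions the trace ever visits, so the invariant G(paused → done) is never violated.

never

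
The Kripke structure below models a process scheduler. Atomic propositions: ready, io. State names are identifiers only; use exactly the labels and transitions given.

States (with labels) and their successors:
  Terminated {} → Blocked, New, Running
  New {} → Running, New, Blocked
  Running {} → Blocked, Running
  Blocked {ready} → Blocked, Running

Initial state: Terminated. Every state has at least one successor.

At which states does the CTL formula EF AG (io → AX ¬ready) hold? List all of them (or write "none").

States satisfying AG (io → AX ¬ready): {Terminated, New, Running, Blocked}.
States satisfying EF AG (io → AX ¬ready): {Terminated, New, Running, Blocked}.

{Terminated, New, Running, Blocked}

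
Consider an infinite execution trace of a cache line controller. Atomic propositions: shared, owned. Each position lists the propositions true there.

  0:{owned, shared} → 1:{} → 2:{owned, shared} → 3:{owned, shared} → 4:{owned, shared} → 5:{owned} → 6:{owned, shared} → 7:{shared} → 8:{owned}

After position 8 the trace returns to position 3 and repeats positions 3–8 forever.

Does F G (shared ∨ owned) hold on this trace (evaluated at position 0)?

Yes

G (shared ∨ owned) holds at position 2, which is reachable from 0, so F G (shared ∨ owned) holds.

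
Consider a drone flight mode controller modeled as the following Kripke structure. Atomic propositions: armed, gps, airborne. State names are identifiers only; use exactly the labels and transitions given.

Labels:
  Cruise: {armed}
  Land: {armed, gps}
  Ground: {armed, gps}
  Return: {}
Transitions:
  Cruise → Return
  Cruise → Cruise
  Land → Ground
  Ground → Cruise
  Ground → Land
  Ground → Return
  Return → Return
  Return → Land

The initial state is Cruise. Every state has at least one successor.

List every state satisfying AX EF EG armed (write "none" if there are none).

States satisfying EF EG armed: {Cruise, Land, Ground, Return}.
States satisfying AX EF EG armed: {Cruise, Land, Ground, Return}.

{Cruise, Land, Ground, Return}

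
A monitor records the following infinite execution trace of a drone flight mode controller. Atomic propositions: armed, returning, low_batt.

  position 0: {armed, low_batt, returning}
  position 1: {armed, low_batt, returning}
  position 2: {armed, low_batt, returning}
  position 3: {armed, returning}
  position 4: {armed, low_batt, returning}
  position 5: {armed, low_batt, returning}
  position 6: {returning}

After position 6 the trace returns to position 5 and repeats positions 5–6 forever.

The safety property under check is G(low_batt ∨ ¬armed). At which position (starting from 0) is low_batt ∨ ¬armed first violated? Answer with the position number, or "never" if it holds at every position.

3

Check low_batt ∨ ¬armed at each position in order: 0 ✓, 1 ✓, 2 ✓.
At position 3 the labels are {armed, returning}, so low_batt ∨ ¬armed is false there. This is the first violation.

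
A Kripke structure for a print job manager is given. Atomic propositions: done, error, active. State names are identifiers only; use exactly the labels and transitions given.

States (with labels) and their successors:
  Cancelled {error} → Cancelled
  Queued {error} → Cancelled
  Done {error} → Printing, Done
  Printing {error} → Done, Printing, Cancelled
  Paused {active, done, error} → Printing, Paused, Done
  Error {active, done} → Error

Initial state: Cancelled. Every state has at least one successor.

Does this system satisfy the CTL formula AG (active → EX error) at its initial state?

Satisfied

States satisfying active → EX error: {Cancelled, Queued, Done, Printing, Paused}.
States satisfying AG (active → EX error): {Cancelled, Queued, Done, Printing, Paused}.
Every state reachable from Cancelled satisfies active → EX error.
Cancelled ∈ Sat(AG (active → EX error)).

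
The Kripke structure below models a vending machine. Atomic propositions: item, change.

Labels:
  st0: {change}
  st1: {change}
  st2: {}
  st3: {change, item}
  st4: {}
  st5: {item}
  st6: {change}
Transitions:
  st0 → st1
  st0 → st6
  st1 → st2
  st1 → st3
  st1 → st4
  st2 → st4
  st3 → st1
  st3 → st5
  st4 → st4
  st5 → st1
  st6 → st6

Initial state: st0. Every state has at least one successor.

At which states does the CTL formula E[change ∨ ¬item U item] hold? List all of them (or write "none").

{st0, st1, st3, st5}

States satisfying change ∨ ¬item: {st0, st1, st2, st3, st4, st6}.
States satisfying item: {st3, st5}.
States satisfying E[change ∨ ¬item U item]: {st0, st1, st3, st5}.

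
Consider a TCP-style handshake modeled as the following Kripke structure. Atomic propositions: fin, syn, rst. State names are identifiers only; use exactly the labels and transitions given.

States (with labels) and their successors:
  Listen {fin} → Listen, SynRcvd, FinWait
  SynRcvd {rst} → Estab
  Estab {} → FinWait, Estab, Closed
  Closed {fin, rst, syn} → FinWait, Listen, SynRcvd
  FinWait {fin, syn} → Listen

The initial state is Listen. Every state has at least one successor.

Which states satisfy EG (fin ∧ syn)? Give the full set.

none

States satisfying fin ∧ syn: {Closed, FinWait}.
States satisfying EG (fin ∧ syn): ∅.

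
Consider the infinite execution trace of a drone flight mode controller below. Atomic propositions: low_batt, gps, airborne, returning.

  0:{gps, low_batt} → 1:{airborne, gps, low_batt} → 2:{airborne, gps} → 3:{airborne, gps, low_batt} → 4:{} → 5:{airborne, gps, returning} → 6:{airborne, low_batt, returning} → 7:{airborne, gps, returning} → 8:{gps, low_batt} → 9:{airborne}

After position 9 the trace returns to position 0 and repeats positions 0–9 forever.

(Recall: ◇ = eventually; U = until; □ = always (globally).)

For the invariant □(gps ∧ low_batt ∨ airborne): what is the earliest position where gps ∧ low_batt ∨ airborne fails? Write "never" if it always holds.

Check gps ∧ low_batt ∨ airborne at each position in order: 0 ✓, 1 ✓, 2 ✓, 3 ✓.
At position 4 the labels are {}, so gps ∧ low_batt ∨ airborne is false there. This is the first violation.

4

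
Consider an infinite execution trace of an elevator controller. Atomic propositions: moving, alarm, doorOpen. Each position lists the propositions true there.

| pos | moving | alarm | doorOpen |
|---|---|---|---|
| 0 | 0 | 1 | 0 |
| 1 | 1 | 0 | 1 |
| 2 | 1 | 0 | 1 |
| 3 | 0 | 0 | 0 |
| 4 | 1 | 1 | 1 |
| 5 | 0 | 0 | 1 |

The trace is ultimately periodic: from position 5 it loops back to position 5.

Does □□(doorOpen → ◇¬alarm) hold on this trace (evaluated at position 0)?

□(doorOpen → ◇¬alarm) holds at every position 0..5, and those are all positions ever visited, so □□(doorOpen → ◇¬alarm) holds.

Holds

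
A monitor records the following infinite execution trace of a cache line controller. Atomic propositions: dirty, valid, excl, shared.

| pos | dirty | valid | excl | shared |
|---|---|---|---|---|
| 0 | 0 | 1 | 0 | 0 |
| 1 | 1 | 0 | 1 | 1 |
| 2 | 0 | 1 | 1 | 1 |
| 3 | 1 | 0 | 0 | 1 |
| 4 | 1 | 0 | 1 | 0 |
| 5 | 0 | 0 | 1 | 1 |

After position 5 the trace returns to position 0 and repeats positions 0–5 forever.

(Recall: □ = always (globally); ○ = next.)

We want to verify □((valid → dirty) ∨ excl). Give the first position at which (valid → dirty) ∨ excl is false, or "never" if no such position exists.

0

At position 0 the labels are {valid}, so (valid → dirty) ∨ excl is false there. This is the first violation.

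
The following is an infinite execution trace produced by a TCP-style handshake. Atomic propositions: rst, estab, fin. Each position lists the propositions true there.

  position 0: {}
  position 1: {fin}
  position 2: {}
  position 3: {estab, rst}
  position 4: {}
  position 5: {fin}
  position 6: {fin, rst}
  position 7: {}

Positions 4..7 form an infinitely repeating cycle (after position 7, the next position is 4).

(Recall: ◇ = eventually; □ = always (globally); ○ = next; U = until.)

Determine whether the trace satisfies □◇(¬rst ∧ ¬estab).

Satisfied

◇(¬rst ∧ ¬estab) holds at every position 0..7, and those are all positions ever visited, so □◇(¬rst ∧ ¬estab) holds.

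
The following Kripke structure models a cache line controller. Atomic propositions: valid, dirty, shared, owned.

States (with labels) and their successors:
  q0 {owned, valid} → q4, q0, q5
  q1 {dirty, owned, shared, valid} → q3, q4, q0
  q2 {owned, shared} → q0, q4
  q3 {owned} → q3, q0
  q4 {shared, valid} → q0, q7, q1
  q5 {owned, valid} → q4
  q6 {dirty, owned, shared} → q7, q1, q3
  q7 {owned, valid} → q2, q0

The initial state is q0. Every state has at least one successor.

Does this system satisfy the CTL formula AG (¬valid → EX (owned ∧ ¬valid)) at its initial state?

Violated

States satisfying ¬valid → EX (owned ∧ ¬valid): {q0, q1, q3, q4, q5, q6, q7}.
States satisfying AG (¬valid → EX (owned ∧ ¬valid)): ∅.
q2 is reachable from q0 and violates ¬valid → EX (owned ∧ ¬valid), so AG fails at q0.
q0 ∉ Sat(AG (¬valid → EX (owned ∧ ¬valid))).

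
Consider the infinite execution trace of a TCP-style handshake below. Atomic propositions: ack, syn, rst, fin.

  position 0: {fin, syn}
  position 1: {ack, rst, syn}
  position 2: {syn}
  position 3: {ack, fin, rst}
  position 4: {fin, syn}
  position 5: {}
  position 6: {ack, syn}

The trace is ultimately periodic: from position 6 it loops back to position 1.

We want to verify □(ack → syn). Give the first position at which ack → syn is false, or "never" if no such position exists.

3

Check ack → syn at each position in order: 0 ✓, 1 ✓, 2 ✓.
At position 3 the labels are {ack, fin, rst}, so ack → syn is false there. This is the first violation.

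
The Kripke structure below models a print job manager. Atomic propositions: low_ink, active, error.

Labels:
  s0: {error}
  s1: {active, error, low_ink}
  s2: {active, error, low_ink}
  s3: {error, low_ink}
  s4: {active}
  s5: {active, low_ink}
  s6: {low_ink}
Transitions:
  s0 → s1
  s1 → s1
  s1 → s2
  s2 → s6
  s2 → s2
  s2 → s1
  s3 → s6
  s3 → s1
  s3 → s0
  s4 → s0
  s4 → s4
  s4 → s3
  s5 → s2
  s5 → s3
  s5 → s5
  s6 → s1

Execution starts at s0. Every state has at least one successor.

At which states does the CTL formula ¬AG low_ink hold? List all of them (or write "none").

{s0, s3, s4, s5}

States satisfying low_ink: {s1, s2, s3, s5, s6}.
States satisfying AG low_ink: {s1, s2, s6}.
States satisfying ¬AG low_ink: {s0, s3, s4, s5}.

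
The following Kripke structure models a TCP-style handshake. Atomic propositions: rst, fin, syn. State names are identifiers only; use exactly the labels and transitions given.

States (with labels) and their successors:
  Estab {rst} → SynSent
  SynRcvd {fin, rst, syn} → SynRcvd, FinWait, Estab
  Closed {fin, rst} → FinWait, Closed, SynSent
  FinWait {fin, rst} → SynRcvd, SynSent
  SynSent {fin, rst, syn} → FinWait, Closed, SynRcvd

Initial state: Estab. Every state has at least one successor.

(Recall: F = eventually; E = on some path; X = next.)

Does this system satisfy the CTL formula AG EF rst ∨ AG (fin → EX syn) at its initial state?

Yes

States satisfying EF rst: {Estab, SynRcvd, Closed, FinWait, SynSent}.
States satisfying AG EF rst: {Estab, SynRcvd, Closed, FinWait, SynSent}.
States satisfying fin → EX syn: {Estab, SynRcvd, Closed, FinWait, SynSent}.
States satisfying AG (fin → EX syn): {Estab, SynRcvd, Closed, FinWait, SynSent}.
States satisfying AG EF rst ∨ AG (fin → EX syn): {Estab, SynRcvd, Closed, FinWait, SynSent}.
Estab ∈ Sat(AG EF rst ∨ AG (fin → EX syn)).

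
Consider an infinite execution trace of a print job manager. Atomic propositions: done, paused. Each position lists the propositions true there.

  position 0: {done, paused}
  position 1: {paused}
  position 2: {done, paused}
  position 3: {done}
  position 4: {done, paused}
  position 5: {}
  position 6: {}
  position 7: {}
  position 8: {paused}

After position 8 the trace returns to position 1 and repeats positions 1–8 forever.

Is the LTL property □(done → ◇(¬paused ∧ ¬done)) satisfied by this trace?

Satisfied

done → ◇(¬paused ∧ ¬done) holds at every position 0..8, and those are all positions ever visited, so □(done → ◇(¬paused ∧ ¬done)) holds.
Positions where done holds: 0, 2, 3, 4.
Check ◇(¬paused ∧ ¬done) at each: 0→ok, 2→ok, 3→ok, 4→ok.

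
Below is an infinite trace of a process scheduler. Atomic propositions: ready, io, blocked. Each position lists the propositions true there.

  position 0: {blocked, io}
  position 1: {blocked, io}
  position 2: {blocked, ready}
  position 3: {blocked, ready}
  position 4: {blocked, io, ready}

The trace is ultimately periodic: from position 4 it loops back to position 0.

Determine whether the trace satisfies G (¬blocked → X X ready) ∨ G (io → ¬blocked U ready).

Holds

¬blocked → X X ready holds at every position 0..4, and those are all positions ever visited, so G (¬blocked → X X ready) holds.
io → ¬blocked U ready must hold at every position from 0 onward. It fails at position 0, so G (io → ¬blocked U ready) is false.
Positions where io holds: 0, 1, 4.
Check ¬blocked U ready at each: 0→fails, 1→fails, 4→ok.
At position 0: G (¬blocked → X X ready) is true; G (io → ¬blocked U ready) is false; so G (¬blocked → X X ready) ∨ G (io → ¬blocked U ready) is true.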